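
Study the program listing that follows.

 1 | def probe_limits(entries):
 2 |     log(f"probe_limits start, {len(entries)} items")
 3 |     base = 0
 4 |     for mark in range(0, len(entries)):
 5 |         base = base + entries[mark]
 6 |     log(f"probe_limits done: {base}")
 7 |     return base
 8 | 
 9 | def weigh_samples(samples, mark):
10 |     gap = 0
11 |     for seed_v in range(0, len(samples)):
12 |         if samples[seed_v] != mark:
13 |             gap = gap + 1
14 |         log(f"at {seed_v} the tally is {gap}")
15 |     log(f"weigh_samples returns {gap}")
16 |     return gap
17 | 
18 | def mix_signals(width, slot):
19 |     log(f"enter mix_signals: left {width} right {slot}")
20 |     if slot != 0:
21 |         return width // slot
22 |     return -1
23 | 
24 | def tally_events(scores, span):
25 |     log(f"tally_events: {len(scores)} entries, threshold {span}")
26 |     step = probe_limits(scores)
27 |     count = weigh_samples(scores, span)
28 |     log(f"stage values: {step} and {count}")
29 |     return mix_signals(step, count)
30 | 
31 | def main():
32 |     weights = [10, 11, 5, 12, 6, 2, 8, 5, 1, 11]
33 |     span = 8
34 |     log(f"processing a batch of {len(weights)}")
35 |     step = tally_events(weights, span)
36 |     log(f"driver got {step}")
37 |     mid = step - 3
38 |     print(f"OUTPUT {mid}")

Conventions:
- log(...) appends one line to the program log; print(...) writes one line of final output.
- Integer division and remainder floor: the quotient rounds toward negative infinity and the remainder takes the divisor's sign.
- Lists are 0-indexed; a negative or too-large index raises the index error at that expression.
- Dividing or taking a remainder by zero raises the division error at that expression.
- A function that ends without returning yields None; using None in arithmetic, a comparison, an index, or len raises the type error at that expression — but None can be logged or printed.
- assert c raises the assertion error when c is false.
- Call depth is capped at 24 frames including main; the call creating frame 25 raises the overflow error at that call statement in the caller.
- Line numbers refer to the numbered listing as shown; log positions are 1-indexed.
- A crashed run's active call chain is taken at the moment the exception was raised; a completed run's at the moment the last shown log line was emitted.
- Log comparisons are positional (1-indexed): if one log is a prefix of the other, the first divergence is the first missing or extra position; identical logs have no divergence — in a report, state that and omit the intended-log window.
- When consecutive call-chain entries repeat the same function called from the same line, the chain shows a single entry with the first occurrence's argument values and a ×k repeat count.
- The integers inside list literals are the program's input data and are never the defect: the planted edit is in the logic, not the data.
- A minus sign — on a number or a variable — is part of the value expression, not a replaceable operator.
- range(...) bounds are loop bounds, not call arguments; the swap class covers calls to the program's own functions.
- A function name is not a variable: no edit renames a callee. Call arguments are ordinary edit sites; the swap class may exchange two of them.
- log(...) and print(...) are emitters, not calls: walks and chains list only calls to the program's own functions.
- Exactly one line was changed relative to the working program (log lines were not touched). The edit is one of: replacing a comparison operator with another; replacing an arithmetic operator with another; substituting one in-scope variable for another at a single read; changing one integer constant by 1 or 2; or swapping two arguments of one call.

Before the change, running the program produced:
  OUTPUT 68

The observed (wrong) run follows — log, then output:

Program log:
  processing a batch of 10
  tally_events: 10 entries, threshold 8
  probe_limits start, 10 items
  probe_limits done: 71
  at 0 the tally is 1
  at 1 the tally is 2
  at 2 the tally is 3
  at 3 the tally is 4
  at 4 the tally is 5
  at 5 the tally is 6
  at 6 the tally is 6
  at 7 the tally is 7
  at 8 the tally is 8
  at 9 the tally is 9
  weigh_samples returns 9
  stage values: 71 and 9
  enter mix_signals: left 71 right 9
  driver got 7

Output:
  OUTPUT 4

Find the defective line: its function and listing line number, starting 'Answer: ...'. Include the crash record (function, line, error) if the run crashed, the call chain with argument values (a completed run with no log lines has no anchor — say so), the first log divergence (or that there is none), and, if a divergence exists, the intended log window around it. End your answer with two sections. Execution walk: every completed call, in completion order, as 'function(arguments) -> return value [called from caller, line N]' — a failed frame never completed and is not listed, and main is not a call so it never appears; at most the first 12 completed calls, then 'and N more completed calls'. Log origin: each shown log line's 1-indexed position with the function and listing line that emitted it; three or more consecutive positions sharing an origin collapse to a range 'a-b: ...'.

Answer: the defect is in weigh_samples at line 12.
Key fact: Log line 5 is where behavior first shows: 'at 0 the tally is 1' appears instead of 'at 0 the tally is 0'.
Call chain: main.
First divergence: position 5 — shown 'at 0 the tally is 1', intended 'at 0 the tally is 0'.
Intended log window:
  3: probe_limits start, 10 items
  4: probe_limits done: 71
  5: at 0 the tally is 0
  6: at 1 the tally is 0
Execution walk:
  probe_limits([10, 11, 5, 12, 6, 2, 8, 5, 1, 11]) -> 71  [called from tally_events, line 26]
  weigh_samples([10, 11, 5, 12, 6, 2, 8, 5, 1, 11], 8) -> 9  [called from tally_events, line 27]
  mix_signals(71, 9) -> 7  [called from tally_events, line 29]
  tally_events([10, 11, 5, 12, 6, 2, 8, 5, 1, 11], 8) -> 7  [called from main, line 35]
Log origins:
  1: from main, line 34
  2: from tally_events, line 25
  3: from probe_limits, line 2
  4: from probe_limits, line 6
  5-14: from weigh_samples, line 14
  15: from weigh_samples, line 15
  16: from tally_events, line 28
  17: from mix_signals, line 19
  18: from main, line 36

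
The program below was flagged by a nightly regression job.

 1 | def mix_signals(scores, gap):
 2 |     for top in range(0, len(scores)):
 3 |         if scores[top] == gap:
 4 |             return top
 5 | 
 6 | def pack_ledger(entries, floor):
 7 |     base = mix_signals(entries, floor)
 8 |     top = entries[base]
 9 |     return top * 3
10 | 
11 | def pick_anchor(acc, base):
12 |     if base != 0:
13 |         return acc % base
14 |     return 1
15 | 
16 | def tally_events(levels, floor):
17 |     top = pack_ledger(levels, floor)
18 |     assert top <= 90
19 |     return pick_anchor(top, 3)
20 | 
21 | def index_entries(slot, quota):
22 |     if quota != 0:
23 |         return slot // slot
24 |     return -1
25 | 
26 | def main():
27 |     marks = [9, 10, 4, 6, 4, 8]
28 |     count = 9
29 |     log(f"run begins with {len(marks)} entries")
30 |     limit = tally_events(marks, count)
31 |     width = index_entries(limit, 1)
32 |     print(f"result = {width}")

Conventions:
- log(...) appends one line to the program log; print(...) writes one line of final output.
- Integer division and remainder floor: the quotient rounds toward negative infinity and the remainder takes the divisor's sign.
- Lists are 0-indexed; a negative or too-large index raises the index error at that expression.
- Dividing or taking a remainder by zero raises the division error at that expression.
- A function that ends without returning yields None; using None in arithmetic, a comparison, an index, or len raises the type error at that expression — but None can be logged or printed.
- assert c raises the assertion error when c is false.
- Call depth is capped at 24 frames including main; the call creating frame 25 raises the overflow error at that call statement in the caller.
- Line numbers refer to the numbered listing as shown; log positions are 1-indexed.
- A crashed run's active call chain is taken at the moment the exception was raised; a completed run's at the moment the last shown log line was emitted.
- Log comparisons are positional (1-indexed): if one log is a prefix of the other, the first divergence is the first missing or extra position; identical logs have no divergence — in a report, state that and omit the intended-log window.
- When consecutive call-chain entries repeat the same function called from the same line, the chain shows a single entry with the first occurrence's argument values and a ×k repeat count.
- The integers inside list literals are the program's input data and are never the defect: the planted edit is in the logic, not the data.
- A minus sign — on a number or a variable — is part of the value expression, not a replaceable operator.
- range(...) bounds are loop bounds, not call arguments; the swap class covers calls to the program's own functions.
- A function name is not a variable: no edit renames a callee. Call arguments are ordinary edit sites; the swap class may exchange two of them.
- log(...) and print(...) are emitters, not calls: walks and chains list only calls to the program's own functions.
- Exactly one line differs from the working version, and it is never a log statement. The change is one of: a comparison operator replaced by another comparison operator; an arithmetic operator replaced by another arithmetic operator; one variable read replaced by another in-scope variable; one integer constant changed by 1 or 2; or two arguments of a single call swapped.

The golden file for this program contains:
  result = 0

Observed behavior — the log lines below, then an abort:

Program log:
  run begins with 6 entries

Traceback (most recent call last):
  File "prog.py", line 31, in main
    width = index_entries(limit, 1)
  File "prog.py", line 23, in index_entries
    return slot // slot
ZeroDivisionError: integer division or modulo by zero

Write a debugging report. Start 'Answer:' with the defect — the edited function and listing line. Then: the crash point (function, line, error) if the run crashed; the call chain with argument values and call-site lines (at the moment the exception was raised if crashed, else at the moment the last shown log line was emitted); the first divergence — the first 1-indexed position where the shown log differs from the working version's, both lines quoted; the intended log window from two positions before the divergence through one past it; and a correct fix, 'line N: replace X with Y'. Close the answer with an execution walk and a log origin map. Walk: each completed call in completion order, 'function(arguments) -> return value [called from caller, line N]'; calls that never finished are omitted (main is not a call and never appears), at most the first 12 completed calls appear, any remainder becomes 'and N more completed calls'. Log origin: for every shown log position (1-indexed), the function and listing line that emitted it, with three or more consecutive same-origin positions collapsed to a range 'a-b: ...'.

Answer: the defect is in index_entries at line 23.
Key observation: Every log line matches the working run — the failure is the only observable divergence.
Crash: index_entries, line 23, ZeroDivisionError.
Call chain: main -> index_entries(0, 1) (called at line 31).
First divergence: none (the log streams are identical).
Execution walk:
  mix_signals([9, 10, 4, 6, 4, 8], 9) -> 0  [called from pack_ledger, line 7]
  pack_ledger([9, 10, 4, 6, 4, 8], 9) -> 27  [called from tally_events, line 17]
  pick_anchor(27, 3) -> 0  [called from tally_events, line 19]
  tally_events([9, 10, 4, 6, 4, 8], 9) -> 0  [called from main, line 30]
Origin of each log line:
  1: logged in main at line 29
A correct fix: line 23: replace `slot // slot` with `slot // quota`.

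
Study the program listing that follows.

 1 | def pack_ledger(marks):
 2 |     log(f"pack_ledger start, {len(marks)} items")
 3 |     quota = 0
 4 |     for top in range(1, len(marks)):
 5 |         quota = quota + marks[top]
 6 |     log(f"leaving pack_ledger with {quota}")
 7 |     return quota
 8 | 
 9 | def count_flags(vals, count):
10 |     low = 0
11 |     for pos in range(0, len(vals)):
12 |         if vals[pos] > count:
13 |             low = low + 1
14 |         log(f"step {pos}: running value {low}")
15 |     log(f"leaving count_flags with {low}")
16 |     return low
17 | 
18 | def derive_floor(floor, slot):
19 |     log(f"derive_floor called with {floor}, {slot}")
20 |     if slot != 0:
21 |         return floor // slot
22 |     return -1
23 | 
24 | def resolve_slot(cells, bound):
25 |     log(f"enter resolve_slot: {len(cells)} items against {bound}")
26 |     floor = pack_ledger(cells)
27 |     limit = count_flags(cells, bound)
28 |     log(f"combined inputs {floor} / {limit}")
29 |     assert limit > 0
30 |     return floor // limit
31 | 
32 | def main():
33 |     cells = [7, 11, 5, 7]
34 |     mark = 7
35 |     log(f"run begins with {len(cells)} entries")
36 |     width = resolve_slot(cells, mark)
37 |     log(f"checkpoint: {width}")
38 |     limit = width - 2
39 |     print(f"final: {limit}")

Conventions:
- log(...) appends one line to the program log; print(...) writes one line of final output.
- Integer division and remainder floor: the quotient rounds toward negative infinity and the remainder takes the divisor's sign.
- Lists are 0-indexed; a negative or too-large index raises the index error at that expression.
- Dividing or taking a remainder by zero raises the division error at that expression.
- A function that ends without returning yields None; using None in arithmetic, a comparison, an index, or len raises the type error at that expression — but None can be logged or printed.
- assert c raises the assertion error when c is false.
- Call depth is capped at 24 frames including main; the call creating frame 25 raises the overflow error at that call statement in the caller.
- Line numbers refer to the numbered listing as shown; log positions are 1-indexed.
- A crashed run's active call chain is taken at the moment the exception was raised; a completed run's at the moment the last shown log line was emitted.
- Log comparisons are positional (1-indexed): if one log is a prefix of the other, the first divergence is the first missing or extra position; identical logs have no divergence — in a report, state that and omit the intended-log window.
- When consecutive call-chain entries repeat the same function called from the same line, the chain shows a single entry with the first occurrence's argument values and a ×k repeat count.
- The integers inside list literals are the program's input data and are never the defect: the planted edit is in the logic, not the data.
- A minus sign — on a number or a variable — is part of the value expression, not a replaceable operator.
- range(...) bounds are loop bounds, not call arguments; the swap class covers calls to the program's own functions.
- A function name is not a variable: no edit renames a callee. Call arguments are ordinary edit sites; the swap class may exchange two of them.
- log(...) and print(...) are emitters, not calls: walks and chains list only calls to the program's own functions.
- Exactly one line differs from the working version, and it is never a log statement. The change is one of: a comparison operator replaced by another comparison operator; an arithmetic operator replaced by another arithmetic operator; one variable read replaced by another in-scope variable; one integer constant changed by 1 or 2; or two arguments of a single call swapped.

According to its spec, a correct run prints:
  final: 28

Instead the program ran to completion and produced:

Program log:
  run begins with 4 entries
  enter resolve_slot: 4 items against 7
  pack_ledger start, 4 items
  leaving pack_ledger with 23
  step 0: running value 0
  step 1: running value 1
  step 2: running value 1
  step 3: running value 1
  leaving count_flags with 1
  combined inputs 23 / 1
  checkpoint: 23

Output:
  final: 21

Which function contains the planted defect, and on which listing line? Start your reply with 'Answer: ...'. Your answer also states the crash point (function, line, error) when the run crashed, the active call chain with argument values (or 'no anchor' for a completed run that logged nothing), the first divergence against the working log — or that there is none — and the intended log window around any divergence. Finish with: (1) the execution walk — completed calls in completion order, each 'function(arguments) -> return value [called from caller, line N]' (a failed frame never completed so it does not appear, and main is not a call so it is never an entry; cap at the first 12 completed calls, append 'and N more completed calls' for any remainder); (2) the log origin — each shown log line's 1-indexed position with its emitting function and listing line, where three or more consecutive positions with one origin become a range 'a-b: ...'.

Answer: the defect is in pack_ledger at line 4.
Key observation: Everything matches until log position 4, which reads 'leaving pack_ledger with 23' in place of 'leaving pack_ledger with 30'.
Call chain: main.
First divergence: position 4 — the shown line 'leaving pack_ledger with 23' should read 'leaving pack_ledger with 30'.
Intended log window:
  2: enter resolve_slot: 4 items against 7
  3: pack_ledger start, 4 items
  4: leaving pack_ledger with 30
  5: step 0: running value 0
Execution walk:
  pack_ledger([7, 11, 5, 7]) -> 23  [called from resolve_slot, line 26]
  count_flags([7, 11, 5, 7], 7) -> 1  [called from resolve_slot, line 27]
  resolve_slot([7, 11, 5, 7], 7) -> 23  [called from main, line 36]
Log origins:
  1 — main, line 35
  2 — resolve_slot, line 25
  3 — pack_ledger, line 2
  4 — pack_ledger, line 6
  5-8 — count_flags, line 14
  9 — count_flags, line 15
  10 — resolve_slot, line 28
  11 — main, line 37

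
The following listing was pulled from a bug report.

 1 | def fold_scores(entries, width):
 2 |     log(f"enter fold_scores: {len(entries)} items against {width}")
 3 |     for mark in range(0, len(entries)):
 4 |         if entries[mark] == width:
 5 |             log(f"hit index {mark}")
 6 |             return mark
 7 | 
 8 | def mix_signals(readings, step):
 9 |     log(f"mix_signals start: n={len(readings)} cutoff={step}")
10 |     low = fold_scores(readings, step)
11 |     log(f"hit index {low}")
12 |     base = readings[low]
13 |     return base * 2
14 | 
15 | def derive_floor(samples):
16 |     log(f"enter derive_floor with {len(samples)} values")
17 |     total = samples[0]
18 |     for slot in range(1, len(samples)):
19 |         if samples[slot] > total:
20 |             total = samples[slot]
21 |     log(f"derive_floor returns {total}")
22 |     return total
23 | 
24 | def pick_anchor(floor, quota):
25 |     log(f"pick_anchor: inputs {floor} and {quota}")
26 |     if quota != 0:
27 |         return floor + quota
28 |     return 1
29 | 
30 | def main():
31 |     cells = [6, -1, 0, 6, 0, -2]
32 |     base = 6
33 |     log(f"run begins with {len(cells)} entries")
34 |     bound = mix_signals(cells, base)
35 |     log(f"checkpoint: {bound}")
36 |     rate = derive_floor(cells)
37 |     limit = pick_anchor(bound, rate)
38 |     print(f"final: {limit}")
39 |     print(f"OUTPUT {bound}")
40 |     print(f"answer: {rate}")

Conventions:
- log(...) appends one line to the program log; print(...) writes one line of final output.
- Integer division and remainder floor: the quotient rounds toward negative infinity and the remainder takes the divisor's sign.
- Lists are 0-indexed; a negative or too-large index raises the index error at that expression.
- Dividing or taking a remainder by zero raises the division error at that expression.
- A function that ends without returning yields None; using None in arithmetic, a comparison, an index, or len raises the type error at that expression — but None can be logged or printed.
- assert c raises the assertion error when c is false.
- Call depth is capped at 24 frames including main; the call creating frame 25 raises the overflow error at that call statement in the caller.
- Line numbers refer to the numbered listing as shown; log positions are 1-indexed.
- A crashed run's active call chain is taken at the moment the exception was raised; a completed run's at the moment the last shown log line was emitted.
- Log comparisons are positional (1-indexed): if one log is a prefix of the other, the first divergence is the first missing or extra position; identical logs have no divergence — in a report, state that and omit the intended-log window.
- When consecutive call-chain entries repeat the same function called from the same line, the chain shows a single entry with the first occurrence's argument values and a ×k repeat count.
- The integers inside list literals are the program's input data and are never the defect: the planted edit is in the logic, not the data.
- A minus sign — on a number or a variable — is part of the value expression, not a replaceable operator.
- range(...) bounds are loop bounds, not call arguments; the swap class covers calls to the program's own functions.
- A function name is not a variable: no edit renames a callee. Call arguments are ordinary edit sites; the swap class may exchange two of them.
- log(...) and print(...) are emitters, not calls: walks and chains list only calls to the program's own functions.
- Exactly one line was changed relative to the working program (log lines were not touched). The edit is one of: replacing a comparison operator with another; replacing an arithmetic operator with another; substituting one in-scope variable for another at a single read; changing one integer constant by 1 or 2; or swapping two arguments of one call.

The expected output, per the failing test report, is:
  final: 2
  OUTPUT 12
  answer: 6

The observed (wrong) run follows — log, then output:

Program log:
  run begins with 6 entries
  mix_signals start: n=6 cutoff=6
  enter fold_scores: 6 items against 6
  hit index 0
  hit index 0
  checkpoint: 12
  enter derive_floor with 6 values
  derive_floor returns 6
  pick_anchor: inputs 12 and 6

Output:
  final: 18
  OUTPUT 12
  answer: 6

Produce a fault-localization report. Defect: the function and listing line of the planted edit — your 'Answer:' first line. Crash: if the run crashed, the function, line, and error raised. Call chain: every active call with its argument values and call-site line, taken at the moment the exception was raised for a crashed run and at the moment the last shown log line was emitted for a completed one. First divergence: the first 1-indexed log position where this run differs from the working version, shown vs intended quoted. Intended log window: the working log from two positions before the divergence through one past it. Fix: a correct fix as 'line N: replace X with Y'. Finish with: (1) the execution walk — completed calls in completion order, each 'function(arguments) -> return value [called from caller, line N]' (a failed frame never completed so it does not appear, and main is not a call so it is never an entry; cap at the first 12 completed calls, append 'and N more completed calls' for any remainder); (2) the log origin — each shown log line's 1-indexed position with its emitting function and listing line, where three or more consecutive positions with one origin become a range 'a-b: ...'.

Answer: the defect is in pick_anchor at line 27.
Key observation: The two runs log identically and part ways only at the printed values.
Call chain: main -> pick_anchor(12, 6) (called at line 37).
First divergence: none — the logs agree in full.
Execution walk:
  fold_scores([6, -1, 0, 6, 0, -2], 6) -> 0  [called from mix_signals, line 10]
  mix_signals([6, -1, 0, 6, 0, -2], 6) -> 12  [called from main, line 34]
  derive_floor([6, -1, 0, 6, 0, -2]) -> 6  [called from main, line 36]
  pick_anchor(12, 6) -> 18  [called from main, line 37]
Log origin:
  1: emitted by main (line 33)
  2: emitted by mix_signals (line 9)
  3: emitted by fold_scores (line 2)
  4: emitted by fold_scores (line 5)
  5: emitted by mix_signals (line 11)
  6: emitted by main (line 35)
  7: emitted by derive_floor (line 16)
  8: emitted by derive_floor (line 21)
  9: emitted by pick_anchor (line 25)
A correct fix: line 27: replace `+` with `//`.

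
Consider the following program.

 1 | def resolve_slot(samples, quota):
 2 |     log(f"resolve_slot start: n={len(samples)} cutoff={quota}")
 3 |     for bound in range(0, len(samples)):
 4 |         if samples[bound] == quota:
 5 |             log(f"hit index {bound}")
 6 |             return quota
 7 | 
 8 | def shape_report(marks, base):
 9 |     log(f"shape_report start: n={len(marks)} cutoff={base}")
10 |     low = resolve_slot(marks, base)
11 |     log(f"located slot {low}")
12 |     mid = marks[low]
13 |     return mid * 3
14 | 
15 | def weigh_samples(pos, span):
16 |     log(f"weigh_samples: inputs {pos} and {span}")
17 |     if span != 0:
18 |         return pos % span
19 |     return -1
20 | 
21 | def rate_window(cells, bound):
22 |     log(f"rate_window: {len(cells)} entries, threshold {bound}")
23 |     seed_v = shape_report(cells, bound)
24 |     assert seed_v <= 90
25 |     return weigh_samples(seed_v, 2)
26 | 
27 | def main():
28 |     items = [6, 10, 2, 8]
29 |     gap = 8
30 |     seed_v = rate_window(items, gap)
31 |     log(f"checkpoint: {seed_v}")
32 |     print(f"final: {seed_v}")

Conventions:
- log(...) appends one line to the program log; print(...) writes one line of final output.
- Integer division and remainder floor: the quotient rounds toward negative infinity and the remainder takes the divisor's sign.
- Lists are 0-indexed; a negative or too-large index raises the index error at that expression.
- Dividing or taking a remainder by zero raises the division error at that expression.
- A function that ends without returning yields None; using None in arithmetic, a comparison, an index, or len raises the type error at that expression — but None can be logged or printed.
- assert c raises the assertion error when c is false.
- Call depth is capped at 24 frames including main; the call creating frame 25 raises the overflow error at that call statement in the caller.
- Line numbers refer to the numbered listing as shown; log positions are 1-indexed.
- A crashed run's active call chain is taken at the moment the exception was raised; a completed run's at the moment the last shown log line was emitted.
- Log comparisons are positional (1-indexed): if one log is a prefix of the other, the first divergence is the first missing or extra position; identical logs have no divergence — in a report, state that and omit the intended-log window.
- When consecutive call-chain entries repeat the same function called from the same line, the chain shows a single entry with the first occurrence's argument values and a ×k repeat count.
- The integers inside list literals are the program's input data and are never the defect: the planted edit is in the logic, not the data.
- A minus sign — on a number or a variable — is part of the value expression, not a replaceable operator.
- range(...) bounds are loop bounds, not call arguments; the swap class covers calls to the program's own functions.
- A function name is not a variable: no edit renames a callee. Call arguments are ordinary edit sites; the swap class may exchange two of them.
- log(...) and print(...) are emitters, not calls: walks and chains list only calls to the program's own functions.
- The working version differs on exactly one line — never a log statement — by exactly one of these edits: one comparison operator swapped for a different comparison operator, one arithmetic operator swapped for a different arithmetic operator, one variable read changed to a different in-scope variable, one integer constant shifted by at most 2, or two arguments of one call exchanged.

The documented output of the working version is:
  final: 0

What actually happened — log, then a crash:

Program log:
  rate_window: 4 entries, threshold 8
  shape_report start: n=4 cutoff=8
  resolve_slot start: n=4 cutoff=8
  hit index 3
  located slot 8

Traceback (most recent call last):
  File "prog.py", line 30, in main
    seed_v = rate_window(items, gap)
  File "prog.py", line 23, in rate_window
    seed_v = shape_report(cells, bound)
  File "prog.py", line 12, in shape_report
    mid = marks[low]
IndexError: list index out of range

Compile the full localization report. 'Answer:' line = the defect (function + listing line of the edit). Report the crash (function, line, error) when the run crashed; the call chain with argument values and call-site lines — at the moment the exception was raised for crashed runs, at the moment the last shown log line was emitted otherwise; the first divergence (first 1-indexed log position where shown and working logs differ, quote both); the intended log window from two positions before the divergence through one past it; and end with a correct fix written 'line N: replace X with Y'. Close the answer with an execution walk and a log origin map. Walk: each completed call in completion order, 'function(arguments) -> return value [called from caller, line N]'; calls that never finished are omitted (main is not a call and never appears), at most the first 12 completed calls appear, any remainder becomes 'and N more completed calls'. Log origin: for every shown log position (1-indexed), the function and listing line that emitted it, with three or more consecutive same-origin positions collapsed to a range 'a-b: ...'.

Answer: the defect is in resolve_slot at line 6.
Key fact: Position 5 is the first bad log line: 'located slot 8' should read 'located slot 3'.
Crash: shape_report, line 12, IndexError.
Call chain: main -> rate_window([6, 10, 2, 8], 8) (called at line 30) -> shape_report([6, 10, 2, 8], 8) (called at line 23).
First divergence: at position 5 the run shows 'located slot 8' where the working version logs 'located slot 3'.
Intended log window:
  3: resolve_slot start: n=4 cutoff=8
  4: hit index 3
  5: located slot 3
  6: weigh_samples: inputs 24 and 2
Execution walk:
  resolve_slot([6, 10, 2, 8], 8) -> 8  [called from shape_report, line 10]
Log line origins:
  1: from rate_window, line 22
  2: from shape_report, line 9
  3: from resolve_slot, line 2
  4: from resolve_slot, line 5
  5: from shape_report, line 11
A correct fix: line 6: replace `quota` with `bound`.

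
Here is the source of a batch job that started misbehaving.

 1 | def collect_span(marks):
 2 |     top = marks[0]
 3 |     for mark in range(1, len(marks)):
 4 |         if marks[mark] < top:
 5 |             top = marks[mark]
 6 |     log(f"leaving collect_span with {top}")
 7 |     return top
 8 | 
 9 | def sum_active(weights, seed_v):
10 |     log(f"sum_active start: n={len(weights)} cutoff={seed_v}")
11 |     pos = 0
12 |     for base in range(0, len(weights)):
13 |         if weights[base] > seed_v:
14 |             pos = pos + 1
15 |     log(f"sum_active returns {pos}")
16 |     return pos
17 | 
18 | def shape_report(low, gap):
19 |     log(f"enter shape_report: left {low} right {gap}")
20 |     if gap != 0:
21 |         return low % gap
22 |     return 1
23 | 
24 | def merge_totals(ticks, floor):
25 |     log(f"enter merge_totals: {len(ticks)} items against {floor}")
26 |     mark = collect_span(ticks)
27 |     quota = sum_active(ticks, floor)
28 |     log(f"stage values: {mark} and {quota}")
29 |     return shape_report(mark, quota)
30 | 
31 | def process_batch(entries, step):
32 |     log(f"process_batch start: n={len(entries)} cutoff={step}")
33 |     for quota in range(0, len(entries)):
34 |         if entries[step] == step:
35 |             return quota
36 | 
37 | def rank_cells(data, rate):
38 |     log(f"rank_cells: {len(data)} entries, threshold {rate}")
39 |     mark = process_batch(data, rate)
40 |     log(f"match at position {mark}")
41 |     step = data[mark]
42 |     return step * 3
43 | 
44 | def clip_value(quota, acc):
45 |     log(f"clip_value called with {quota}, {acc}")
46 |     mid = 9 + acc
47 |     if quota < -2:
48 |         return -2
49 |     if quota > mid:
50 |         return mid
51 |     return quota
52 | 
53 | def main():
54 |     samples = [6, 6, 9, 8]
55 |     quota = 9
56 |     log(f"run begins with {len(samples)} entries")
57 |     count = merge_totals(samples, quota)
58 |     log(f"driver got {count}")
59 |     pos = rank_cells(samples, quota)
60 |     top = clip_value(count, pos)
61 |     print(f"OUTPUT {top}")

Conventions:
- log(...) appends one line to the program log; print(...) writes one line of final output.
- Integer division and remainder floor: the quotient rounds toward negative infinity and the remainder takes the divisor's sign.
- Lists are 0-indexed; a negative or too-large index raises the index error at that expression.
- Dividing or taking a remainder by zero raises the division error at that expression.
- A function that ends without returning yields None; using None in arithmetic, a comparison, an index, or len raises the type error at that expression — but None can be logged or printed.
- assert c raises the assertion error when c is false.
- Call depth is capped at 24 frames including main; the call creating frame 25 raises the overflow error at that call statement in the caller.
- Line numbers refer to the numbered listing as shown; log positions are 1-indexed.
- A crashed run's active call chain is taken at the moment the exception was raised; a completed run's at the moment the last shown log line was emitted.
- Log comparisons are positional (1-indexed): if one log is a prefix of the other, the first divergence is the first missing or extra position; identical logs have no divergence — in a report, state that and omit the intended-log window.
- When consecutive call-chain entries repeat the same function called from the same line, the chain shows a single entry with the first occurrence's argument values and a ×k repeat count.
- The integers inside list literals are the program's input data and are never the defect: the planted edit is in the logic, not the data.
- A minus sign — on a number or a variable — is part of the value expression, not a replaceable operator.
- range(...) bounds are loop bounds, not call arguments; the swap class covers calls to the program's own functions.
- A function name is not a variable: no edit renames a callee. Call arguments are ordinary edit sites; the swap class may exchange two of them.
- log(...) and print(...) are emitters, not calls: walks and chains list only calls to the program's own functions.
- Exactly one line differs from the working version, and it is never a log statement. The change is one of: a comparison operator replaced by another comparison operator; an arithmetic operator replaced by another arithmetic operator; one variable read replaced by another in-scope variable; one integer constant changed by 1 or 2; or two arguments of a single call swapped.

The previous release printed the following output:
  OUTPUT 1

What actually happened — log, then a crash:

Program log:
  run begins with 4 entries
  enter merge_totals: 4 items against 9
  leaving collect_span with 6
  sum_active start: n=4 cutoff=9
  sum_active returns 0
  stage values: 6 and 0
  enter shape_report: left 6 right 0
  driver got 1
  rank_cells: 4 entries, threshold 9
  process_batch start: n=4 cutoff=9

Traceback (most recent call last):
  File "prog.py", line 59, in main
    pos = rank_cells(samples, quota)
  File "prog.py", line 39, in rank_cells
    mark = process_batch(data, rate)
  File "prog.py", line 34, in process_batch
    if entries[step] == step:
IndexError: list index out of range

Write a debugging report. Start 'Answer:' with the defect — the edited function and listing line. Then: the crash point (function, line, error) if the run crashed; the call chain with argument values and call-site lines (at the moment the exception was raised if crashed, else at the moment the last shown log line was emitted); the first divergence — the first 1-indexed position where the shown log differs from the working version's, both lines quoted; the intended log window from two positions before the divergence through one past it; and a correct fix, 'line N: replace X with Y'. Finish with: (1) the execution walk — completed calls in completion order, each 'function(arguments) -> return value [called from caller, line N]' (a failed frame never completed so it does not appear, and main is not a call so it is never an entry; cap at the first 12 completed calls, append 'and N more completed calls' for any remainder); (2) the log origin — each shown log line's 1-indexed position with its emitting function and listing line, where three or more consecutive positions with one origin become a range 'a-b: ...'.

Answer: the defect is in process_batch at line 34.
Key fact: A complete run would log 'match at position 2' next, but this one stopped at 10 lines.
Crash: process_batch, line 34, IndexError.
Call chain: main -> rank_cells([6, 6, 9, 8], 9) (called at line 59) -> process_batch([6, 6, 9, 8], 9) (called at line 39).
First divergence: position 11 (shown log ended at 10 lines; the working version continues: 'match at position 2').
Intended log window:
  9: rank_cells: 4 entries, threshold 9
  10: process_batch start: n=4 cutoff=9
  11: match at position 2
  12: clip_value called with 1, 27
Execution walk:
  collect_span([6, 6, 9, 8]) -> 6  [called from merge_totals, line 26]
  sum_active([6, 6, 9, 8], 9) -> 0  [called from merge_totals, line 27]
  shape_report(6, 0) -> 1  [called from merge_totals, line 29]
  merge_totals([6, 6, 9, 8], 9) -> 1  [called from main, line 57]
Log line origins:
  1: emitted by main (line 56)
  2: emitted by merge_totals (line 25)
  3: emitted by collect_span (line 6)
  4: emitted by sum_active (line 10)
  5: emitted by sum_active (line 15)
  6: emitted by merge_totals (line 28)
  7: emitted by shape_report (line 19)
  8: emitted by main (line 58)
  9: emitted by rank_cells (line 38)
  10: emitted by process_batch (line 32)
A correct fix: line 34: replace `entries[step]` with `entries[quota]`.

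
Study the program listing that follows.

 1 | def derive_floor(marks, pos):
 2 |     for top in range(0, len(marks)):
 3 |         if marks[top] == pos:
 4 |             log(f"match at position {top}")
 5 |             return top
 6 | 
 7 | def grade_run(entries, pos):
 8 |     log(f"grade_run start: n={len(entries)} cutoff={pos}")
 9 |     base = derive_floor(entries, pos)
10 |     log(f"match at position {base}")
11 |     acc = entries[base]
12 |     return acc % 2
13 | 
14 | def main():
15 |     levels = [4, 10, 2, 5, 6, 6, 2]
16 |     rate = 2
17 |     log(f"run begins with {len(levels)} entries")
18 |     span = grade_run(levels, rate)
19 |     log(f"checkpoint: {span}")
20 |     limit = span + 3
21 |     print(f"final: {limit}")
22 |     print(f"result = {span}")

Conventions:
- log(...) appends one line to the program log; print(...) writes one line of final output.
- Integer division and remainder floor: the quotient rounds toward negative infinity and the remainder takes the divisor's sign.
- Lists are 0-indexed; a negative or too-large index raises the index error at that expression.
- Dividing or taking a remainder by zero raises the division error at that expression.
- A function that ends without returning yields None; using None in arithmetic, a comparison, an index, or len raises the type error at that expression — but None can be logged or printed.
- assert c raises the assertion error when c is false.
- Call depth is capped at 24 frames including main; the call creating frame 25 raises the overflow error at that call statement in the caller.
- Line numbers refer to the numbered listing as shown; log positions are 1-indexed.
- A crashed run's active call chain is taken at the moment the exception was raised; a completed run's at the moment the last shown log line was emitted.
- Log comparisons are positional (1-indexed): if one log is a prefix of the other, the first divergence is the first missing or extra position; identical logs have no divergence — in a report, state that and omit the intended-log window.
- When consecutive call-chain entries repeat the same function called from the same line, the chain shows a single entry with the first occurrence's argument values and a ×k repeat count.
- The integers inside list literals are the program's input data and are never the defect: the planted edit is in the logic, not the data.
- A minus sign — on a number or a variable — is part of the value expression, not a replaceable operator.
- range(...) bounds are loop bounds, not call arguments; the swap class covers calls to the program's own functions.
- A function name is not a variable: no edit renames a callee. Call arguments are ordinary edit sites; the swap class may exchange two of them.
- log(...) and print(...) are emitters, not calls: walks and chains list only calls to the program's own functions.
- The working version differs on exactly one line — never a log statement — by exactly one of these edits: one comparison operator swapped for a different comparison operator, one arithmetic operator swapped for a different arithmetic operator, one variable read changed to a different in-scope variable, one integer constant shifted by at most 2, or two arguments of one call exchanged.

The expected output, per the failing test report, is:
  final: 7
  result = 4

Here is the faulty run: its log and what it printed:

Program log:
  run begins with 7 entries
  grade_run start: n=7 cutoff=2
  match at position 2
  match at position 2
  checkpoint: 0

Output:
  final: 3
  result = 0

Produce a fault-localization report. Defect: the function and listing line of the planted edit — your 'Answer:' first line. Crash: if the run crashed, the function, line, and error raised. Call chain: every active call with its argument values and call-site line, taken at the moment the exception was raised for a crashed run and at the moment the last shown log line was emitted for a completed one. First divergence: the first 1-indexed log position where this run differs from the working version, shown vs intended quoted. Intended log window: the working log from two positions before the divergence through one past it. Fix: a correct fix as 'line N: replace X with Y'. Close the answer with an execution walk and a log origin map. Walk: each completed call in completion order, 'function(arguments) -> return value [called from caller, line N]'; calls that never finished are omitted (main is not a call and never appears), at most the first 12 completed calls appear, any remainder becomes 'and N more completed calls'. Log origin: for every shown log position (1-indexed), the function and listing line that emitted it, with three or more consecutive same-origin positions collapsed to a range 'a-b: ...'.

Answer: the defect is in grade_run at line 12.
Key observation: The log first diverges at position 5: the faulty run prints 'checkpoint: 0' where the working version prints 'checkpoint: 4'.
Call chain: main.
First divergence: at position 5 the run shows 'checkpoint: 0' where the working version logs 'checkpoint: 4'.
Intended log window:
  3: match at position 2
  4: match at position 2
  5: checkpoint: 4
Execution walk:
  derive_floor([4, 10, 2, 5, 6, 6, 2], 2) -> 2  [called from grade_run, line 9]
  grade_run([4, 10, 2, 5, 6, 6, 2], 2) -> 0  [called from main, line 18]
Log origin:
  1: emitted by main (line 17)
  2: emitted by grade_run (line 8)
  3: emitted by derive_floor (line 4)
  4: emitted by grade_run (line 10)
  5: emitted by main (line 19)
A correct fix: line 12: replace `%` with `*`.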